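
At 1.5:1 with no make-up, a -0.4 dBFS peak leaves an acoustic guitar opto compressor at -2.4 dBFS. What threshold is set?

-6.4 dBFS

Let T be the threshold. Output overshoot = (input overshoot)/R, so -2.4 − T = (-0.4 − T)/1.5.
1.5·(-2.4 − T) = -0.4 − T → 0.5·T = -3.6 − (-0.4) = -3.2.
T = -3.2/0.5 = -6.4 dBFS.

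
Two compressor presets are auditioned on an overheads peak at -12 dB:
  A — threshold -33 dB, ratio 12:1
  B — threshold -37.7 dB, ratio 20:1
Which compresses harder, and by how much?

B, by 5.165 dB

A: 21 dB over, compressed to 1.75 dB over, so 19.25 dB of GR.
B: 25.7 dB over, compressed to 1.285 dB over, so 24.415 dB of GR.
B reduces 5.165 dB more.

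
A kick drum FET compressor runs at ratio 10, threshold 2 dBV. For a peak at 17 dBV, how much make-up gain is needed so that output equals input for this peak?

Overshoot 15 dB → 15/10 = 1.5 dB after compression, so the compressed level is 2 + 1.5 = 3.5 dBV.
Make-up = target − compressed = 17 − 3.5 = 13.5 dB.

13.5 dB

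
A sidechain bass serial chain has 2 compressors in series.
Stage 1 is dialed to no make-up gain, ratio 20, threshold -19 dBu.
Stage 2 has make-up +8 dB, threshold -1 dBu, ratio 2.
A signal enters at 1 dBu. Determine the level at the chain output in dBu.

-10 dBu

Stage 1: 1 dBu is 20 dB over -19 dBu; at 20:1 that becomes 1 dB over, giving -18 dBu.
Stage 2: below threshold (-18 ≤ -1); passes unchanged; make-up brings it to -10 dBu.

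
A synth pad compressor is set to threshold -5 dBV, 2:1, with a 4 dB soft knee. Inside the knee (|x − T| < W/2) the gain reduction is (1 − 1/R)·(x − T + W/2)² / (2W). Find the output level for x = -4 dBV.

-4.5625 dBV

x − T + W/2 = -4 − (-5) + 2 = 3.
GR = (1 − 1/2) × 3² / 8 = 0.5 × 9 / 8 = 0.5625 dB.
Output = -4 − 0.5625 = -4.5625 dBV.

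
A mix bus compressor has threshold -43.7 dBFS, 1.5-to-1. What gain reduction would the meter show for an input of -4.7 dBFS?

The signal is 39 dB above threshold.
At 1.5:1, output sits 39/1.5 = 26 dB above threshold.
So the signal is attenuated by 39 − 26 = 13 dB.

13 dB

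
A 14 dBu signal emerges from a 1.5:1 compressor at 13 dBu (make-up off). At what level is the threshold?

Gain reduction = 14 − 13 = 1 dB; output overshoot = GR / (R − 1) = 1 / 0.5 = 2 dB.
Threshold = output − output overshoot = 13 − 2 = 11 dBu.

11 dBu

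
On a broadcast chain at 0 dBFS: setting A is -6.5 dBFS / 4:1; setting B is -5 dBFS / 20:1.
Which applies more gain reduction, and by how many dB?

A, by 0.125 dB

A: overshoot 6.5 dB → output overshoot 1.625 dB → GR 4.875 dB.
B: overshoot 5 dB → output overshoot 0.25 dB → GR 4.75 dB.
A applies 0.125 dB more gain reduction.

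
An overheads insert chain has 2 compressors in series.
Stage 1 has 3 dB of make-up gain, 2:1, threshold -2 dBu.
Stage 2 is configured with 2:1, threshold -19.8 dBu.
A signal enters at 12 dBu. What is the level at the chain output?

-5.9 dBu

Stage 1: 14 dB above -2 dBu, reduced 2:1 to 7 dB above → 5 dBu; +3 dB make-up → 8 dBu.
Stage 2: 27.8 dB above -19.8 dBu, reduced 2:1 to 13.9 dB above → -5.9 dBu.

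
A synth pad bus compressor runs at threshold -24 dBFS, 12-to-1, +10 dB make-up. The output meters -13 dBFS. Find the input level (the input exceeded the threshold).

Before make-up, the level was -13 − 10 = -23 dBFS.
Post-compression overshoot = -23 − (-24) = 1 dB.
Input overshoot = R × output overshoot = 12 dB → input = -24 + 12 = -12 dBFS.

-12 dBFS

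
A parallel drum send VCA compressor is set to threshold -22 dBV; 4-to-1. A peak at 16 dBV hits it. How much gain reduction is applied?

Overshoot = 16 − (-22) = 38 dB.
A 4:1 ratio leaves 9.5 dB of that excess.
GR = overshoot in − overshoot out = 38 − 9.5 = 28.5 dB.

28.5 dB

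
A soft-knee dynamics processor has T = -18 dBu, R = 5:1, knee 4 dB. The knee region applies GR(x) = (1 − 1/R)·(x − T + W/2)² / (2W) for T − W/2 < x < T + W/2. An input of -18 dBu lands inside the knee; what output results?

-18.4 dBu

x − T + W/2 = -18 − (-18) + 2 = 2.
GR = (1 − 1/5) × 2² / 8 = 0.8 × 4 / 8 = 0.4 dB.
Output = -18 − 0.4 = -18.4 dBu.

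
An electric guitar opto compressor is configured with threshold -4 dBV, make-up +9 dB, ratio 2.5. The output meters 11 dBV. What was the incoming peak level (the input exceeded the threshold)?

11 dBV

Remove make-up: 11 − 9 = 2 dBV.
Post-compression overshoot = 2 − (-4) = 6 dB.
Undo the ratio: input overshoot = 6 × 2.5 = 15 dB, giving input = 11 dBV.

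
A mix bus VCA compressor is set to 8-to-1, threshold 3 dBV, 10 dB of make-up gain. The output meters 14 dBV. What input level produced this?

11 dBV

Stripping the +10 dB make-up gives 4 dBV at the gain stage.
That's 1 dB above the 3 dBV threshold.
Undo the ratio: input overshoot = 1 × 8 = 8 dB, giving input = 11 dBV.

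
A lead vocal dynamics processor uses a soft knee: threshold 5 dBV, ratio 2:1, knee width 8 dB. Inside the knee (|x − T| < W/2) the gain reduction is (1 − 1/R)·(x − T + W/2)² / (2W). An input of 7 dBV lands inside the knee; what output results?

x − T + W/2 = 7 − 5 + 4 = 6.
GR = (1 − 1/2) × 6² / 16 = 0.5 × 36 / 16 = 1.125 dB.
Output = 7 − 1.125 = 5.875 dBV.

5.875 dBV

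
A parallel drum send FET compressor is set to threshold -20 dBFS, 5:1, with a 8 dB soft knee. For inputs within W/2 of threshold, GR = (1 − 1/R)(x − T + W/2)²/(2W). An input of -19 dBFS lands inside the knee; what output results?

-20.25 dBFS

x − T + W/2 = -19 − (-20) + 4 = 5.
GR = (1 − 1/5) × 5² / 16 = 0.8 × 25 / 16 = 1.25 dB.
Output = -19 − 1.25 = -20.25 dBFS.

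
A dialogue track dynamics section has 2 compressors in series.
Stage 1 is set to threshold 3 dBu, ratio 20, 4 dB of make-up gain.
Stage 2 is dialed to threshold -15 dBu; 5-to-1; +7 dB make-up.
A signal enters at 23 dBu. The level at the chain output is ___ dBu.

Stage 1: overshoot 20 dB → 20/20 = 1 dB → 4 dBu; +4 dB make-up → 8 dBu.
Stage 2: overshoot 23 dB → 23/5 = 4.6 dB → -10.4 dBu; +7 dB make-up → -3.4 dBu.

-3.4 dBu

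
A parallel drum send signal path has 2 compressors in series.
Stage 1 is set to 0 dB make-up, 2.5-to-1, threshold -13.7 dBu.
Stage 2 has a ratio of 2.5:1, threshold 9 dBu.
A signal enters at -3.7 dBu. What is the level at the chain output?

Stage 1: overshoot 10 dB → 10/2.5 = 4 dB → -9.7 dBu.
Stage 2: -9.7 dBu ≤ 9 dBu, so stage 2 doesn't engage; output -9.7 dBu.

-9.7 dBu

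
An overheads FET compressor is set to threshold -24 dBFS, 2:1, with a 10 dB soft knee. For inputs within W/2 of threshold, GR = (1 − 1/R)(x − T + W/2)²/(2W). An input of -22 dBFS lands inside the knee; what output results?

x − T + W/2 = -22 − (-24) + 5 = 7.
GR = (1 − 1/2) × 7² / 20 = 0.5 × 49 / 20 = 1.225 dB.
Output = -22 − 1.225 = -23.225 dBFS.

-23.225 dBFS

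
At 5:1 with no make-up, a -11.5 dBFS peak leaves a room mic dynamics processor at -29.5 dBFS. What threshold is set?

-34 dBFS

Let T be the threshold. Output overshoot = (input overshoot)/R, so -29.5 − T = (-11.5 − T)/5.
5·(-29.5 − T) = -11.5 − T → 4·T = -147.5 − (-11.5) = -136.
T = -136/4 = -34 dBFS.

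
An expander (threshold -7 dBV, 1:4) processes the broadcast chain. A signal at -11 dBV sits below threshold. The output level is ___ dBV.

-23 dBV

The input is 4 dB below the -7 dBV threshold.
A 1:4 expander multiplies undershoot by 4: 4 × 4 = 16 dB below threshold.
Output = -7 − 16 = -23 dBV.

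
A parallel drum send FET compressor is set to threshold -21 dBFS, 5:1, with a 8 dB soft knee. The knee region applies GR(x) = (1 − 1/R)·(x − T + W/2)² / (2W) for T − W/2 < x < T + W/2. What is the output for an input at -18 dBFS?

-20.45 dBFS

x − T + W/2 = -18 − (-21) + 4 = 7.
GR = (1 − 1/5) × 7² / 16 = 0.8 × 49 / 16 = 2.45 dB.
Output = -18 − 2.45 = -20.45 dBFS.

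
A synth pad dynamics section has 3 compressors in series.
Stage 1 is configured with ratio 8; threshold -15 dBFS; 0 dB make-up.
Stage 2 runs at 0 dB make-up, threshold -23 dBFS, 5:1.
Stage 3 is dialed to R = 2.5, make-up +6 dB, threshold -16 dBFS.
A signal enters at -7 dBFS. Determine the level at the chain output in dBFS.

Stage 1: overshoot 8 dB → 8/8 = 1 dB → -14 dBFS.
Stage 2: 9 dB above -23 dBFS, reduced 5:1 to 1.8 dB above → -21.2 dBFS.
Stage 3: -21.2 dBFS is at or below the -16 dBFS threshold — no compression; make-up brings it to -15.2 dBFS.

-15.2 dBFS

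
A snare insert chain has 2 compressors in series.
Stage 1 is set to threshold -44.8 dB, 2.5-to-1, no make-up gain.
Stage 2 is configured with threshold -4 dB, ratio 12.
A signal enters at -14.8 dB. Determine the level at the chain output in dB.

Stage 1: overshoot 30 dB → 30/2.5 = 12 dB → -32.8 dB.
Stage 2: -32.8 dB ≤ -4 dB, so stage 2 doesn't engage; output -32.8 dB.

-32.8 dB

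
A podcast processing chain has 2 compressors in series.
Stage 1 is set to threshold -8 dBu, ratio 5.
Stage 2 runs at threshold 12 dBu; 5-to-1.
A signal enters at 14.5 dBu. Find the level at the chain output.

-3.5 dBu

Stage 1: 22.5 dB above -8 dBu, reduced 5:1 to 4.5 dB above → -3.5 dBu.
Stage 2: below threshold (-3.5 ≤ 12); passes unchanged; output -3.5 dBu.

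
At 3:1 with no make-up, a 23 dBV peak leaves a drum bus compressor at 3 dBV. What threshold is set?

Let T be the threshold. Output overshoot = (input overshoot)/R, so 3 − T = (23 − T)/3.
3·(3 − T) = 23 − T → 2·T = 9 − 23 = -14.
T = -14/2 = -7 dBV.

-7 dBV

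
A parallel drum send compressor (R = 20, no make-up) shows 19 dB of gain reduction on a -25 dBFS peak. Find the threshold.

Gain reduction = -25 − (-44) = 19 dB; output overshoot = GR / (R − 1) = 19 / 19 = 1 dB.
Threshold = output − output overshoot = -44 − 1 = -45 dBFS.

-45 dBFS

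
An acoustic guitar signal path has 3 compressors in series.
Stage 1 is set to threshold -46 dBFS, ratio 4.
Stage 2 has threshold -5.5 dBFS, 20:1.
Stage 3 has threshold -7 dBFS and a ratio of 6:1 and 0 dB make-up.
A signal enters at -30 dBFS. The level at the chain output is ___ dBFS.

Stage 1: 16 dB above -46 dBFS, reduced 4:1 to 4 dB above → -42 dBFS.
Stage 2: -42 dBFS ≤ -5.5 dBFS, so stage 2 doesn't engage; output -42 dBFS.
Stage 3: -42 dBFS is at or below the -7 dBFS threshold — no compression; output -42 dBFS.

-42 dBFS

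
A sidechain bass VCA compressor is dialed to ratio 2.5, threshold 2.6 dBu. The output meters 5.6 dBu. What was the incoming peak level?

10.1 dBu

Post-compression overshoot = 5.6 − 2.6 = 3 dB.
Input overshoot = R × output overshoot = 7.5 dB → input = 2.6 + 7.5 = 10.1 dBu.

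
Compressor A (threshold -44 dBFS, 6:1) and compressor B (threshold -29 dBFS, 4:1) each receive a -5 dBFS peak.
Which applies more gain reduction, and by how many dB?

A: 39 dB over, compressed to 6.5 dB over, so 32.5 dB of GR.
B: 24 dB over, compressed to 6 dB over, so 18 dB of GR.
Difference: 14.5 dB in favour of A.

A, by 14.5 dB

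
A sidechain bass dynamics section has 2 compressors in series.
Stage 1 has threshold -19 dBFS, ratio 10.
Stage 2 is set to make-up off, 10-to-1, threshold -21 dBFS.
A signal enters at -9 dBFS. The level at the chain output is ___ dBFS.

Stage 1: -9 dBFS is 10 dB over -19 dBFS; at 10:1 that becomes 1 dB over, giving -18 dBFS.
Stage 2: 3 dB above -21 dBFS, reduced 10:1 to 0.3 dB above → -20.7 dBFS.

-20.7 dBFS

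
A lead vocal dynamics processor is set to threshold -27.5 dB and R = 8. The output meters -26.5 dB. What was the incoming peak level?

That's 1 dB above the -27.5 dB threshold.
Before 8:1 compression the overshoot was 1 × 8 = 8 dB, so input = -27.5 + 8 = -19.5 dB.

-19.5 dB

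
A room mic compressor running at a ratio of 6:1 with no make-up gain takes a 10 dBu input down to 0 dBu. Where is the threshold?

-2 dBu

Input is 12 dB above T (since output overshoot × R = input overshoot: (0 − T)·6 = 10 − T gives T = -2 dBu).
Check: -2 + (10 − (-2))/6 = -2 + 2 = 0 dBu. ✓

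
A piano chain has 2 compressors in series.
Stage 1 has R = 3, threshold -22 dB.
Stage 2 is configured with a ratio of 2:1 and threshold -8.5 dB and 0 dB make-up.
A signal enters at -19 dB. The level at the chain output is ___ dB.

Stage 1: 3 dB above -22 dB, reduced 3:1 to 1 dB above → -21 dB.
Stage 2: -21 dB is at or below the -8.5 dB threshold — no compression; output -21 dB.

-21 dB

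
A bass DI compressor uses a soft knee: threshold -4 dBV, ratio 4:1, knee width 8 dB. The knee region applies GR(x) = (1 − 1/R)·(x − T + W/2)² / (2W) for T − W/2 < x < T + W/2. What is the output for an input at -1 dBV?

-3.296875 dBV

x − T + W/2 = -1 − (-4) + 4 = 7.
GR = (1 − 1/4) × 7² / 16 = 0.75 × 49 / 16 = 2.296875 dB.
Output = -1 − 2.296875 = -3.296875 dBV.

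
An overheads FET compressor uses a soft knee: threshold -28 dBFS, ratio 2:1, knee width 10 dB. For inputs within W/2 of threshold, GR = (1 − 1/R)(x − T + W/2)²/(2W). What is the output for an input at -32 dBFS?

x − T + W/2 = -32 − (-28) + 5 = 1.
GR = (1 − 1/2) × 1² / 20 = 0.5 × 1 / 20 = 0.025 dB.
Output = -32 − 0.025 = -32.025 dBFS.

-32.025 dBFS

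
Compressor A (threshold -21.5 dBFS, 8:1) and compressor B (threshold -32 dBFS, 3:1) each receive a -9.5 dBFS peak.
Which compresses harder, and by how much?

A: GR = 12 − 12/8 = 10.5 dB.
B: GR = 22.5 − 22.5/3 = 15 dB.
B applies 4.5 dB more gain reduction.

B, by 4.5 dB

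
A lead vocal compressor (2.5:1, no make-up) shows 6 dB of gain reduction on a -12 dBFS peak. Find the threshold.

Let T be the threshold. Output overshoot = (input overshoot)/R, so -18 − T = (-12 − T)/2.5.
2.5·(-18 − T) = -12 − T → 1.5·T = -45 − (-12) = -33.
T = -33/1.5 = -22 dBFS.

-22 dBFS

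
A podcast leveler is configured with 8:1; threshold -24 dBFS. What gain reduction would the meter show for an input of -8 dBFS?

14 dB

-8 dBFS exceeds the threshold by 16 dB.
At 8:1, output sits 16/8 = 2 dB above threshold.
So the signal is attenuated by 16 − 2 = 14 dB.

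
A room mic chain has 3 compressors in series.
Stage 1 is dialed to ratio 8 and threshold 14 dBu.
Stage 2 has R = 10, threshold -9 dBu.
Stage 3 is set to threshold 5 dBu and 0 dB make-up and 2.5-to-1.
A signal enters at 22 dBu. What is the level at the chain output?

Stage 1: 8 dB above 14 dBu, reduced 8:1 to 1 dB above → 15 dBu.
Stage 2: 24 dB above -9 dBu, reduced 10:1 to 2.4 dB above → -6.6 dBu.
Stage 3: below threshold (-6.6 ≤ 5); passes unchanged; output -6.6 dBu.

-6.6 dBu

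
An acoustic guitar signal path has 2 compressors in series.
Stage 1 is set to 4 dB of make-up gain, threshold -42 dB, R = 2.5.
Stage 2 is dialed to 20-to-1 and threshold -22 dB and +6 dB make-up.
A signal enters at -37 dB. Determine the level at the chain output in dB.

Stage 1: overshoot 5 dB → 5/2.5 = 2 dB → -40 dB; +4 dB make-up → -36 dB.
Stage 2: -36 dB is at or below the -22 dB threshold — no compression; make-up brings it to -30 dB.

-30 dB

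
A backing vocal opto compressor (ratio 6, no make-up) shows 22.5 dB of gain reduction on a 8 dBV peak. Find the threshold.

-19 dBV

Input is 27 dB above T (since output overshoot × R = input overshoot: (-14.5 − T)·6 = 8 − T gives T = -19 dBV).
Check: -19 + (8 − (-19))/6 = -19 + 4.5 = -14.5 dBV. ✓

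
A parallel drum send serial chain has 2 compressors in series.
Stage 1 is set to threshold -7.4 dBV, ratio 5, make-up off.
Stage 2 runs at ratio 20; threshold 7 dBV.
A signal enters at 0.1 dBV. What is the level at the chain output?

-5.9 dBV

Stage 1: 7.5 dB above -7.4 dBV, reduced 5:1 to 1.5 dB above → -5.9 dBV.
Stage 2: below threshold (-5.9 ≤ 7); passes unchanged; output -5.9 dBV.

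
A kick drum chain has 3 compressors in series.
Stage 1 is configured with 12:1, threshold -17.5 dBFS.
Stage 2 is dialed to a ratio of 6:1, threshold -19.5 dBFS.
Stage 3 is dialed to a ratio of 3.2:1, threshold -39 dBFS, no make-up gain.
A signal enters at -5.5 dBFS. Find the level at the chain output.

-32.75 dBFS

Stage 1: 12 dB above -17.5 dBFS, reduced 12:1 to 1 dB above → -16.5 dBFS.
Stage 2: -16.5 dBFS is 3 dB over -19.5 dBFS; at 6:1 that becomes 0.5 dB over, giving -19 dBFS.
Stage 3: overshoot 20 dB → 20/3.2 = 6.25 dB → -32.75 dBFS.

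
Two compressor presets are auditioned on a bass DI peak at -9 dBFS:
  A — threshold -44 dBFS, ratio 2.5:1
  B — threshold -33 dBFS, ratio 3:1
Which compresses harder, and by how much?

A, by 5 dB

A: GR = 35 − 35/2.5 = 21 dB.
B: GR = 24 − 24/3 = 16 dB.
A applies 5 dB more gain reduction.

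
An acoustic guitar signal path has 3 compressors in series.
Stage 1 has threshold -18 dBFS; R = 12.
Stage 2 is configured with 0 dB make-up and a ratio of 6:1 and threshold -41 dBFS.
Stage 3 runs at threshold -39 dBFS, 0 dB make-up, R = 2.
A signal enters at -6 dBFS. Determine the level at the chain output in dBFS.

Stage 1: -6 dBFS is 12 dB over -18 dBFS; at 12:1 that becomes 1 dB over, giving -17 dBFS.
Stage 2: 24 dB above -41 dBFS, reduced 6:1 to 4 dB above → -37 dBFS.
Stage 3: -37 dBFS is 2 dB over -39 dBFS; at 2:1 that becomes 1 dB over, giving -38 dBFS.

-38 dBFS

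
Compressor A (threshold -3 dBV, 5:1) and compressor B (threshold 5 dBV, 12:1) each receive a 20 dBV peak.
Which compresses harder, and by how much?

A, by 4.65 dB

A: 23 dB over, compressed to 4.6 dB over, so 18.4 dB of GR.
B: 15 dB over, compressed to 1.25 dB over, so 13.75 dB of GR.
A reduces 4.65 dB more.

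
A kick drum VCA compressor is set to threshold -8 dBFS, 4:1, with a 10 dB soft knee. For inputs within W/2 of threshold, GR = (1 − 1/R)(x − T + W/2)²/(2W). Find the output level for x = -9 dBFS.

-9.6 dBFS

x − T + W/2 = -9 − (-8) + 5 = 4.
GR = (1 − 1/4) × 4² / 20 = 0.75 × 16 / 20 = 0.6 dB.
Output = -9 − 0.6 = -9.6 dBFS.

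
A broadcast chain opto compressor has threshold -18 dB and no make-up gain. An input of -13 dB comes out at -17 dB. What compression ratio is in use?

Input overshoot = -13 − (-18) = 5 dB; output overshoot = -17 − (-18) = 1 dB.
Ratio = 5 / 1 = 5.

5:1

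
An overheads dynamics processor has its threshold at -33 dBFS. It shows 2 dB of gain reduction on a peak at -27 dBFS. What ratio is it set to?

1.5:1

Input overshoot = -27 − (-33) = 6 dB.
Output overshoot = 6 − 2 = 4 dB.
Ratio = input overshoot / output overshoot = 6 / 4 = 1.5.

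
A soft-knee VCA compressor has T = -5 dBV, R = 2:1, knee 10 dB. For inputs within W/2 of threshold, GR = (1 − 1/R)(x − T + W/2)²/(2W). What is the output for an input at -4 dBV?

-4.9 dBV

x − T + W/2 = -4 − (-5) + 5 = 6.
GR = (1 − 1/2) × 6² / 20 = 0.5 × 36 / 20 = 0.9 dB.
Output = -4 − 0.9 = -4.9 dBV.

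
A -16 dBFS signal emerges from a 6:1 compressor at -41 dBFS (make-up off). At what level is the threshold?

-46 dBFS

Input is 30 dB above T (since output overshoot × R = input overshoot: (-41 − T)·6 = -16 − T gives T = -46 dBFS).
Check: -46 + (-16 − (-46))/6 = -46 + 5 = -41 dBFS. ✓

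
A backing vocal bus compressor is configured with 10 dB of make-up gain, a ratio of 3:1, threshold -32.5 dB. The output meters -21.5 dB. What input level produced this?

-29.5 dB

Stripping the +10 dB make-up gives -31.5 dB at the gain stage.
Post-compression overshoot = -31.5 − (-32.5) = 1 dB.
Input overshoot = R × output overshoot = 3 dB → input = -32.5 + 3 = -29.5 dB.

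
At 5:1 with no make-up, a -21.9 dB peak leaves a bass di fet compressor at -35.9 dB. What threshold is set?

Let T be the threshold. Output overshoot = (input overshoot)/R, so -35.9 − T = (-21.9 − T)/5.
5·(-35.9 − T) = -21.9 − T → 4·T = -179.5 − (-21.9) = -157.6.
T = -157.6/4 = -39.4 dB.

-39.4 dB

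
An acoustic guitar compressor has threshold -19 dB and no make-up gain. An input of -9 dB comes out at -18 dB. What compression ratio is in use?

Input overshoot = -9 − (-19) = 10 dB; output overshoot = -18 − (-19) = 1 dB.
Ratio = 10 / 1 = 10.

10:1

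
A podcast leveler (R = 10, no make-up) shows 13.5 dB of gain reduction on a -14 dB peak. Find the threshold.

-29 dB

Gain reduction = -14 − (-27.5) = 13.5 dB; output overshoot = GR / (R − 1) = 13.5 / 9 = 1.5 dB.
Threshold = output − output overshoot = -27.5 − 1.5 = -29 dB.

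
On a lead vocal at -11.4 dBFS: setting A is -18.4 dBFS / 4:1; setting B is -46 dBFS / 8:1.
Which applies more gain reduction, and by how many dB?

B, by 25.025 dB

A: GR = 7 − 7/4 = 5.25 dB.
B: GR = 34.6 − 34.6/8 = 30.275 dB.
B reduces 25.025 dB more.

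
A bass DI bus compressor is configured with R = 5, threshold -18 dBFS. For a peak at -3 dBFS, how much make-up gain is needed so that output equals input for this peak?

The peak compresses to -18 + 15/5 = -15 dBFS.
To reach -3 dBFS requires -3 − (-15) = 12 dB of make-up.

12 dB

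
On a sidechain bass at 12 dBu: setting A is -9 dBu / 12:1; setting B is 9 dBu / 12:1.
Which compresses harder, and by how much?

A, by 16.5 dB

A: GR = 21 − 21/12 = 19.25 dB.
B: GR = 3 − 3/12 = 2.75 dB.
Difference: 16.5 dB in favour of A.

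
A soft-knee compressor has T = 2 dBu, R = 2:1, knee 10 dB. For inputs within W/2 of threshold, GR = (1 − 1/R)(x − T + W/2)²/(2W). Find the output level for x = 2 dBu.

x − T + W/2 = 2 − 2 + 5 = 5.
GR = (1 − 1/2) × 5² / 20 = 0.5 × 25 / 20 = 0.625 dB.
Output = 2 − 0.625 = 1.375 dBu.

1.375 dBu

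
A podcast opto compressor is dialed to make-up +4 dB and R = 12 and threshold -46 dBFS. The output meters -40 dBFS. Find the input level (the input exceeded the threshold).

Before make-up, the level was -40 − 4 = -44 dBFS.
Post-compression overshoot = -44 − (-46) = 2 dB.
Undo the ratio: input overshoot = 2 × 12 = 24 dB, giving input = -22 dBFS.

-22 dBFS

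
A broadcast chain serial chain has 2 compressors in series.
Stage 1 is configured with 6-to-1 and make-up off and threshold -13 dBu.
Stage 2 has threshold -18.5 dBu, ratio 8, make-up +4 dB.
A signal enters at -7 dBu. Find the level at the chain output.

-13.6875 dBu

Stage 1: -7 dBu is 6 dB over -13 dBu; at 6:1 that becomes 1 dB over, giving -12 dBu.
Stage 2: overshoot 6.5 dB → 6.5/8 = 0.8125 dB → -17.6875 dBu; +4 dB make-up → -13.6875 dBu.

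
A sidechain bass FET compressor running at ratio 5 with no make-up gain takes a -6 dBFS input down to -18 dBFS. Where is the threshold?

Let T be the threshold. Output overshoot = (input overshoot)/R, so -18 − T = (-6 − T)/5.
5·(-18 − T) = -6 − T → 4·T = -90 − (-6) = -84.
T = -84/4 = -21 dBFS.

-21 dBFS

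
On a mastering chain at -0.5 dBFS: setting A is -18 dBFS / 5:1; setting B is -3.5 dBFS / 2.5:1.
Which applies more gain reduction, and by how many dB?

A: overshoot 17.5 dB → output overshoot 3.5 dB → GR 14 dB.
B: overshoot 3 dB → output overshoot 1.2 dB → GR 1.8 dB.
Difference: 12.2 dB in favour of A.

A, by 12.2 dB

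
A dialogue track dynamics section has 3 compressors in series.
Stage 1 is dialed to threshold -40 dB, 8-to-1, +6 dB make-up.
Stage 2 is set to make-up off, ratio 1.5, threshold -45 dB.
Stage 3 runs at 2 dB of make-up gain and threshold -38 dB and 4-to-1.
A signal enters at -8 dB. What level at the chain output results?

Stage 1: overshoot 32 dB → 32/8 = 4 dB → -36 dB; +6 dB make-up → -30 dB.
Stage 2: overshoot 15 dB → 15/1.5 = 10 dB → -35 dB.
Stage 3: -35 dB is 3 dB over -38 dB; at 4:1 that becomes 0.75 dB over, giving -37.25 dB; +2 dB make-up → -35.25 dB.

-35.25 dB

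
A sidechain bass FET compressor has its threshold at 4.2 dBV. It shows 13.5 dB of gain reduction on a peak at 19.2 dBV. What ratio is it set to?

Input overshoot = 19.2 − 4.2 = 15 dB.
Output overshoot = 15 − 13.5 = 1.5 dB.
Ratio = input overshoot / output overshoot = 15 / 1.5 = 10.

10:1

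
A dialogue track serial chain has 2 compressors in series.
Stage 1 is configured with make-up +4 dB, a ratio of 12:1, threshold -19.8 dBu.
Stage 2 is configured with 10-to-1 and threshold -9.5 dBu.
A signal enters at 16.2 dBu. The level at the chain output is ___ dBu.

-12.8 dBu

Stage 1: 16.2 dBu is 36 dB over -19.8 dBu; at 12:1 that becomes 3 dB over, giving -16.8 dBu; +4 dB make-up → -12.8 dBu.
Stage 2: -12.8 dBu is at or below the -9.5 dBu threshold — no compression; output -12.8 dBu.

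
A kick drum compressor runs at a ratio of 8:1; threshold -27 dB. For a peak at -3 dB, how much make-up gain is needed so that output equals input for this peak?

21 dB

The peak compresses to -27 + 24/8 = -24 dB.
To reach -3 dB requires -3 − (-24) = 21 dB of make-up.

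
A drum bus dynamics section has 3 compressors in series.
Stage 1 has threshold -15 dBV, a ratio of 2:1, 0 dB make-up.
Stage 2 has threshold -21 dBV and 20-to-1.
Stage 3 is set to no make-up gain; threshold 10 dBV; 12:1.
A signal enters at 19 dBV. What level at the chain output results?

-19.85 dBV

Stage 1: 34 dB above -15 dBV, reduced 2:1 to 17 dB above → 2 dBV.
Stage 2: 2 dBV is 23 dB over -21 dBV; at 20:1 that becomes 1.15 dB over, giving -19.85 dBV.
Stage 3: -19.85 dBV is at or below the 10 dBV threshold — no compression; output -19.85 dBV.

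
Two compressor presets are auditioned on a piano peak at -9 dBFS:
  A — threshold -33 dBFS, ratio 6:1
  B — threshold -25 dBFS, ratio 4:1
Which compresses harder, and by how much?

A, by 8 dB

A: GR = 24 − 24/6 = 20 dB.
B: GR = 16 − 16/4 = 12 dB.
A reduces 8 dB more.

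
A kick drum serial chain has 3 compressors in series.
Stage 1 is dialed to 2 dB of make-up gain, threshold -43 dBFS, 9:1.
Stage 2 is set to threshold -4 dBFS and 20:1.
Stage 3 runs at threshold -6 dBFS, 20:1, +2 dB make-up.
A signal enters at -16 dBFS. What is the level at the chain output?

Stage 1: overshoot 27 dB → 27/9 = 3 dB → -40 dBFS; +2 dB make-up → -38 dBFS.
Stage 2: -38 dBFS ≤ -4 dBFS, so stage 2 doesn't engage; output -38 dBFS.
Stage 3: below threshold (-38 ≤ -6); passes unchanged; make-up brings it to -36 dBFS.

-36 dBFS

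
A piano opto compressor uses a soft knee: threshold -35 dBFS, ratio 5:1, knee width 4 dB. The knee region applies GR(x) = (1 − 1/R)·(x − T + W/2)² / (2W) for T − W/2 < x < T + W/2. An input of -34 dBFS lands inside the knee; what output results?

-34.9 dBFS

x − T + W/2 = -34 − (-35) + 2 = 3.
GR = (1 − 1/5) × 3² / 8 = 0.8 × 9 / 8 = 0.9 dB.
Output = -34 − 0.9 = -34.9 dBFS.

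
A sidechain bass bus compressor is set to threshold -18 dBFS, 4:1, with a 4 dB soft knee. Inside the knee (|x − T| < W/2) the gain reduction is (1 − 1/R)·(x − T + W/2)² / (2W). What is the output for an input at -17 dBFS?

-17.84375 dBFS

x − T + W/2 = -17 − (-18) + 2 = 3.
GR = (1 − 1/4) × 3² / 8 = 0.75 × 9 / 8 = 0.84375 dB.
Output = -17 − 0.84375 = -17.84375 dBFS.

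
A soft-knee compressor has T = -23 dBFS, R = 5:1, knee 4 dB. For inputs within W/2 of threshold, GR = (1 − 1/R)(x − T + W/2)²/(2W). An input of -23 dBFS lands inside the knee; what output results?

-23.4 dBFS

x − T + W/2 = -23 − (-23) + 2 = 2.
GR = (1 − 1/5) × 2² / 8 = 0.8 × 4 / 8 = 0.4 dB.
Output = -23 − 0.4 = -23.4 dBFS.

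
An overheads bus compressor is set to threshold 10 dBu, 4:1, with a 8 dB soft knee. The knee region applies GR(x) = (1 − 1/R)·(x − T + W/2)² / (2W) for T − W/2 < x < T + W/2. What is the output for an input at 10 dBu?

x − T + W/2 = 10 − 10 + 4 = 4.
GR = (1 − 1/4) × 4² / 16 = 0.75 × 16 / 16 = 0.75 dB.
Output = 10 − 0.75 = 9.25 dBu.

9.25 dBu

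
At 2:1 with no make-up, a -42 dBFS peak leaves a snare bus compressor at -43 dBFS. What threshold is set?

-44 dBFS

Let T be the threshold. Output overshoot = (input overshoot)/R, so -43 − T = (-42 − T)/2.
2·(-43 − T) = -42 − T → 1·T = -86 − (-42) = -44.
T = -44/1 = -44 dBFS.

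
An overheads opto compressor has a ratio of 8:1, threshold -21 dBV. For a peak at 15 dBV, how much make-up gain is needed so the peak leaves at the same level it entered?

The peak compresses to -21 + 36/8 = -16.5 dBV.
To reach 15 dBV requires 15 − (-16.5) = 31.5 dB of make-up.

31.5 dB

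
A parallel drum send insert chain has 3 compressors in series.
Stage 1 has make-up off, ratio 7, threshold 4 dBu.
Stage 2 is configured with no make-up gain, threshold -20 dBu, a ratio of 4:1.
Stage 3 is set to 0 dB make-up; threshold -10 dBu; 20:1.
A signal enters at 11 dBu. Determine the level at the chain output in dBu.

-13.75 dBu

Stage 1: 7 dB above 4 dBu, reduced 7:1 to 1 dB above → 5 dBu.
Stage 2: 5 dBu is 25 dB over -20 dBu; at 4:1 that becomes 6.25 dB over, giving -13.75 dBu.
Stage 3: -13.75 dBu ≤ -10 dBu, so stage 3 doesn't engage; output -13.75 dBu.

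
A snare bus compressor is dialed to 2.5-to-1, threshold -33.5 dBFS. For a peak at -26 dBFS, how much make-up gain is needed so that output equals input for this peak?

The peak compresses to -33.5 + 7.5/2.5 = -30.5 dBFS.
To reach -26 dBFS requires -26 − (-30.5) = 4.5 dB of make-up.

4.5 dB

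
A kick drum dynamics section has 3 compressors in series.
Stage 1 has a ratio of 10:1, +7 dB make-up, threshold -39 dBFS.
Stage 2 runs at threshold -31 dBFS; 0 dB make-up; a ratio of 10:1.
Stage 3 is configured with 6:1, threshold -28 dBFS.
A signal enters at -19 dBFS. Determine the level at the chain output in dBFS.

Stage 1: overshoot 20 dB → 20/10 = 2 dB → -37 dBFS; +7 dB make-up → -30 dBFS.
Stage 2: -30 dBFS is 1 dB over -31 dBFS; at 10:1 that becomes 0.1 dB over, giving -30.9 dBFS.
Stage 3: -30.9 dBFS is at or below the -28 dBFS threshold — no compression; output -30.9 dBFS.

-30.9 dBFS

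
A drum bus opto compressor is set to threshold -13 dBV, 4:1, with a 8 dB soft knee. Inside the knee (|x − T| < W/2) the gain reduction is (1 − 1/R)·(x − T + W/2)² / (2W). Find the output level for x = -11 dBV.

-12.6875 dBV

x − T + W/2 = -11 − (-13) + 4 = 6.
GR = (1 − 1/4) × 6² / 16 = 0.75 × 36 / 16 = 1.6875 dB.
Output = -11 − 1.6875 = -12.6875 dBV.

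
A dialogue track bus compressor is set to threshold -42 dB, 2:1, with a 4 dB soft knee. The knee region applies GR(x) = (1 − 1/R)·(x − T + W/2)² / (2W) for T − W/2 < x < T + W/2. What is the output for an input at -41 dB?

-41.5625 dB

x − T + W/2 = -41 − (-42) + 2 = 3.
GR = (1 − 1/2) × 3² / 8 = 0.5 × 9 / 8 = 0.5625 dB.
Output = -41 − 0.5625 = -41.5625 dB.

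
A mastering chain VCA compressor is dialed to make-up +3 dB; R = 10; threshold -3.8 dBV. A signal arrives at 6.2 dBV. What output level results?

The input is 10 dB above the -3.8 dBV threshold.
10:1 compression reduces that to 10/10 = 1 dB over.
So the level is -3.8 + 1 = -2.8 dBV; make-up adds 3 dB, giving 0.2 dBV.

0.2 dBV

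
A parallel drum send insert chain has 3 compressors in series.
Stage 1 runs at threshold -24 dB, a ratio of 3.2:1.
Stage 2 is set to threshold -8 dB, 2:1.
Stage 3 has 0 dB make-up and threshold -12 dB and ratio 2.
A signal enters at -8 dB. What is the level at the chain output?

Stage 1: 16 dB above -24 dB, reduced 3.2:1 to 5 dB above → -19 dB.
Stage 2: below threshold (-19 ≤ -8); passes unchanged; output -19 dB.
Stage 3: below threshold (-19 ≤ -12); passes unchanged; output -19 dB.

-19 dB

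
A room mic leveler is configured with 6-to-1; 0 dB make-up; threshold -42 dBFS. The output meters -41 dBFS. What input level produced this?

-36 dBFS

That's 1 dB above the -42 dBFS threshold.
Undo the ratio: input overshoot = 1 × 6 = 6 dB, giving input = -36 dBFS.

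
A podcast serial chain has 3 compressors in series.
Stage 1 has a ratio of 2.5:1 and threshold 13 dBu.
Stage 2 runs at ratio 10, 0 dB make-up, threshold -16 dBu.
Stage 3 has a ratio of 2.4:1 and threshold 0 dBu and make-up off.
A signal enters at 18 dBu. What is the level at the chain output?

-12.9 dBu

Stage 1: 5 dB above 13 dBu, reduced 2.5:1 to 2 dB above → 15 dBu.
Stage 2: 31 dB above -16 dBu, reduced 10:1 to 3.1 dB above → -12.9 dBu.
Stage 3: below threshold (-12.9 ≤ 0); passes unchanged; output -12.9 dBu.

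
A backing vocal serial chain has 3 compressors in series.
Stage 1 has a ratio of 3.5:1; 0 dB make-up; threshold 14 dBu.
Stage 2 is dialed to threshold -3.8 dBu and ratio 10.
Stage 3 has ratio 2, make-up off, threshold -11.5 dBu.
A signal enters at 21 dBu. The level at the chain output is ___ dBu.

-6.66 dBu

Stage 1: 21 dBu is 7 dB over 14 dBu; at 3.5:1 that becomes 2 dB over, giving 16 dBu.
Stage 2: 16 dBu is 19.8 dB over -3.8 dBu; at 10:1 that becomes 1.98 dB over, giving -1.82 dBu.
Stage 3: overshoot 9.68 dB → 9.68/2 = 4.84 dB → -6.66 dBu.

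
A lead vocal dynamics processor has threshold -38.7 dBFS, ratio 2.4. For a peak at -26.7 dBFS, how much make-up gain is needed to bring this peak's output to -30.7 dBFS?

3 dB

The peak compresses to -38.7 + 12/2.4 = -33.7 dBFS.
To reach -30.7 dBFS requires -30.7 − (-33.7) = 3 dB of make-up.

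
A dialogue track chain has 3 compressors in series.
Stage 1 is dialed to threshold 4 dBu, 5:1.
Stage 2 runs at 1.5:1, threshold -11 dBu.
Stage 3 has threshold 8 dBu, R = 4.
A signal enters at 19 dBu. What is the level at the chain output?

Stage 1: overshoot 15 dB → 15/5 = 3 dB → 7 dBu.
Stage 2: overshoot 18 dB → 18/1.5 = 12 dB → 1 dBu.
Stage 3: 1 dBu ≤ 8 dBu, so stage 3 doesn't engage; output 1 dBu.

1 dBu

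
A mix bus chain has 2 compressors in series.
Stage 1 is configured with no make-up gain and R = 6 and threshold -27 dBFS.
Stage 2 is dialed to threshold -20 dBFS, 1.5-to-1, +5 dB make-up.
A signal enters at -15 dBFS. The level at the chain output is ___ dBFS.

-20 dBFS

Stage 1: overshoot 12 dB → 12/6 = 2 dB → -25 dBFS.
Stage 2: -25 dBFS ≤ -20 dBFS, so stage 2 doesn't engage; make-up brings it to -20 dBFS.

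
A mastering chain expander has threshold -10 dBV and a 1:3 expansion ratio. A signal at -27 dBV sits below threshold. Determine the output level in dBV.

-61 dBV

Below threshold, a 1:3 expander applies gain = (3−1)×(T − x) of attenuation.
(3−1) × 17 = 34 dB, so output = -27 − 34 = -61 dBV.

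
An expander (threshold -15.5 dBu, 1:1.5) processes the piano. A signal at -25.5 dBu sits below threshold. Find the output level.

-30.5 dBu

Below threshold, a 1:1.5 expander applies gain = (1.5−1)×(T − x) of attenuation.
(1.5−1) × 10 = 5 dB, so output = -25.5 − 5 = -30.5 dBu.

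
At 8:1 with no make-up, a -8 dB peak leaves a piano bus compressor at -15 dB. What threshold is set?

Gain reduction = -8 − (-15) = 7 dB; output overshoot = GR / (R − 1) = 7 / 7 = 1 dB.
Threshold = output − output overshoot = -15 − 1 = -16 dB.

-16 dB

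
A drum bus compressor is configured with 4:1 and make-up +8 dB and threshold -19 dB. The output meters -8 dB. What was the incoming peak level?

-7 dB

Before make-up, the level was -8 − 8 = -16 dB.
That's 3 dB above the -19 dB threshold.
Input overshoot = R × output overshoot = 12 dB → input = -19 + 12 = -7 dB.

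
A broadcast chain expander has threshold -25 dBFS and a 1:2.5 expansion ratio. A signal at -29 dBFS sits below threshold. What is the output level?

-35 dBFS

Undershoot = (-25) − (-29) = 4 dB.
At 1:2.5, that expands to 10 dB under threshold.
Output = -25 − 10 = -35 dBFS.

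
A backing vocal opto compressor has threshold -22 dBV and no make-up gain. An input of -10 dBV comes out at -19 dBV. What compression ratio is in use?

Input overshoot = -10 − (-22) = 12 dB; output overshoot = -19 − (-22) = 3 dB.
Ratio = 12 / 3 = 4.

4:1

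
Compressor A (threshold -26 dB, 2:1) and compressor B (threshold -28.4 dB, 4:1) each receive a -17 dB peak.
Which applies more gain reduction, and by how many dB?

A: overshoot 9 dB → output overshoot 4.5 dB → GR 4.5 dB.
B: overshoot 11.4 dB → output overshoot 2.85 dB → GR 8.55 dB.
Difference: 4.05 dB in favour of B.

B, by 4.05 dB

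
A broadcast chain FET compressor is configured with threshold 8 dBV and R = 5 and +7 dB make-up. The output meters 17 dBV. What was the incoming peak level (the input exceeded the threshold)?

Before make-up, the level was 17 − 7 = 10 dBV.
That's 2 dB above the 8 dBV threshold.
Undo the ratio: input overshoot = 2 × 5 = 10 dB, giving input = 18 dBV.

18 dBV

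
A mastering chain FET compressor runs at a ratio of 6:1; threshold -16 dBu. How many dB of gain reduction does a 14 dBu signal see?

The signal is 30 dB above threshold.
At 6:1, output sits 30/6 = 5 dB above threshold.
Gain reduction = 30 − 5 = 25 dB.

25 dB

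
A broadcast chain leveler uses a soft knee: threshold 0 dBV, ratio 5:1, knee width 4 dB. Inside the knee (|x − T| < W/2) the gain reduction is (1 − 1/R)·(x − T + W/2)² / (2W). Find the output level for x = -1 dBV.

x − T + W/2 = -1 − 0 + 2 = 1.
GR = (1 − 1/5) × 1² / 8 = 0.8 × 1 / 8 = 0.1 dB.
Output = -1 − 0.1 = -1.1 dBV.

-1.1 dBV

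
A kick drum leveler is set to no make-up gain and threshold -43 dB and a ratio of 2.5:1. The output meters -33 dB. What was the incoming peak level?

Post-compression overshoot = -33 − (-43) = 10 dB.
Before 2.5:1 compression the overshoot was 10 × 2.5 = 25 dB, so input = -43 + 25 = -18 dB.

-18 dB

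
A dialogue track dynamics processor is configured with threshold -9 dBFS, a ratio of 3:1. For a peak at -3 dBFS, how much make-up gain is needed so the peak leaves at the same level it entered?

4 dB

Overshoot 6 dB → 6/3 = 2 dB after compression, so the compressed level is -9 + 2 = -7 dBFS.
Make-up = target − compressed = -3 − (-7) = 4 dB.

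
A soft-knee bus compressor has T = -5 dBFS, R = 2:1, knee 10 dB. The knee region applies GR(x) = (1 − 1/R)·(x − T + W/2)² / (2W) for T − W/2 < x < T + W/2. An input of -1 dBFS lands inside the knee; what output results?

x − T + W/2 = -1 − (-5) + 5 = 9.
GR = (1 − 1/2) × 9² / 20 = 0.5 × 81 / 20 = 2.025 dB.
Output = -1 − 2.025 = -3.025 dBFS.

-3.025 dBFS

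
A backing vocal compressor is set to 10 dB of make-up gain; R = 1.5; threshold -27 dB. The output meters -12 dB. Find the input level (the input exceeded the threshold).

Before make-up, the level was -12 − 10 = -22 dB.
That's 5 dB above the -27 dB threshold.
Input overshoot = R × output overshoot = 7.5 dB → input = -27 + 7.5 = -19.5 dB.

-19.5 dB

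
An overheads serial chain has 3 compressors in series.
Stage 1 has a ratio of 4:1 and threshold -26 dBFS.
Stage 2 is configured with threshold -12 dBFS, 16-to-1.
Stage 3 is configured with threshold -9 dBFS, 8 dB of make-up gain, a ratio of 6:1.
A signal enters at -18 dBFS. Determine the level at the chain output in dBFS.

Stage 1: -18 dBFS is 8 dB over -26 dBFS; at 4:1 that becomes 2 dB over, giving -24 dBFS.
Stage 2: -24 dBFS is at or below the -12 dBFS threshold — no compression; output -24 dBFS.
Stage 3: -24 dBFS ≤ -9 dBFS, so stage 3 doesn't engage; make-up brings it to -16 dBFS.

-16 dBFS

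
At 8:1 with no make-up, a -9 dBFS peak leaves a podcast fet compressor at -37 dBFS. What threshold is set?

Let T be the threshold. Output overshoot = (input overshoot)/R, so -37 − T = (-9 − T)/8.
8·(-37 − T) = -9 − T → 7·T = -296 − (-9) = -287.
T = -287/7 = -41 dBFS.

-41 dBFS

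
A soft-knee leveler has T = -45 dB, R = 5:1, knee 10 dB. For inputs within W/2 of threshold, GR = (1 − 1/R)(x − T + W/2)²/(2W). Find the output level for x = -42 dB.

-44.56 dB

x − T + W/2 = -42 − (-45) + 5 = 8.
GR = (1 − 1/5) × 8² / 20 = 0.8 × 64 / 20 = 2.56 dB.
Output = -42 − 2.56 = -44.56 dB.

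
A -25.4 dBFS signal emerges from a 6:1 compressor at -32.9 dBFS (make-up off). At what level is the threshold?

-34.4 dBFS

Let T be the threshold. Output overshoot = (input overshoot)/R, so -32.9 − T = (-25.4 − T)/6.
6·(-32.9 − T) = -25.4 − T → 5·T = -197.4 − (-25.4) = -172.
T = -172/5 = -34.4 dBFS.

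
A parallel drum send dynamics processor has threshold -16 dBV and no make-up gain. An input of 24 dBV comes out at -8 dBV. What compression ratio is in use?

5:1

Input overshoot = 24 − (-16) = 40 dB; output overshoot = -8 − (-16) = 8 dB.
Ratio = 40 / 8 = 5.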